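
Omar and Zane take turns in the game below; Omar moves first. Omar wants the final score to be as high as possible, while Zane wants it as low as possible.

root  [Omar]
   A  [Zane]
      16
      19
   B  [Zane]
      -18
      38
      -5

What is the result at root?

A (Zane): min(16, 19) = 16
B (Zane): min(-18, 38, -5) = -18
root (Omar): max(16, -18) = 16

16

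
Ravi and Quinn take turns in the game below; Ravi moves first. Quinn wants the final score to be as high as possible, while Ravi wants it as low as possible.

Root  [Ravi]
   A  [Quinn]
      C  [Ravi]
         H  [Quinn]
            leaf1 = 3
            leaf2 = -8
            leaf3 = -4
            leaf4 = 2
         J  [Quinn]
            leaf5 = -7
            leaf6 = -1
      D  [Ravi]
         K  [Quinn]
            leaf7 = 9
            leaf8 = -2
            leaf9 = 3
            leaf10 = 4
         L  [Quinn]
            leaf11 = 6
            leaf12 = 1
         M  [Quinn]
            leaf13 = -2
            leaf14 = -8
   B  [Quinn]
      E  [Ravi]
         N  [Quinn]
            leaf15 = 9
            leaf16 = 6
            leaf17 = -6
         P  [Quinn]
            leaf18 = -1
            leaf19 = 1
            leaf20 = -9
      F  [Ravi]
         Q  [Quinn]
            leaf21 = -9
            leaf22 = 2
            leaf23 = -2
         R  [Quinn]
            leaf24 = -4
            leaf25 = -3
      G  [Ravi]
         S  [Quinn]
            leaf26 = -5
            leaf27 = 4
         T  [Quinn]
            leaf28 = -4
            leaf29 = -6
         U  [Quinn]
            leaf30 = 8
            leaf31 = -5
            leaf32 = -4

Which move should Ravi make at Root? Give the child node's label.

H (Quinn): max(3, -8, -4, 2) = 3
J (Quinn): max(-7, -1) = -1
C (Ravi): min(3, -1) = -1
K (Quinn): max(9, -2, 3, 4) = 9
L (Quinn): max(6, 1) = 6
M (Quinn): max(-2, -8) = -2
D (Ravi): min(9, 6, -2) = -2
A (Quinn): max(-1, -2) = -1
N (Quinn): max(9, 6, -6) = 9
P (Quinn): max(-1, 1, -9) = 1
E (Ravi): min(9, 1) = 1
Q (Quinn): max(-9, 2, -2) = 2
R (Quinn): max(-4, -3) = -3
F (Ravi): min(2, -3) = -3
S (Quinn): max(-5, 4) = 4
T (Quinn): max(-4, -6) = -4
U (Quinn): max(8, -5, -4) = 8
G (Ravi): min(4, -4, 8) = -4
B (Quinn): max(1, -3, -4) = 1
Root (Ravi): min(-1, 1) = -1
Ravi at Root wants the lowest of {A=-1, B=1}, so chooses A.

A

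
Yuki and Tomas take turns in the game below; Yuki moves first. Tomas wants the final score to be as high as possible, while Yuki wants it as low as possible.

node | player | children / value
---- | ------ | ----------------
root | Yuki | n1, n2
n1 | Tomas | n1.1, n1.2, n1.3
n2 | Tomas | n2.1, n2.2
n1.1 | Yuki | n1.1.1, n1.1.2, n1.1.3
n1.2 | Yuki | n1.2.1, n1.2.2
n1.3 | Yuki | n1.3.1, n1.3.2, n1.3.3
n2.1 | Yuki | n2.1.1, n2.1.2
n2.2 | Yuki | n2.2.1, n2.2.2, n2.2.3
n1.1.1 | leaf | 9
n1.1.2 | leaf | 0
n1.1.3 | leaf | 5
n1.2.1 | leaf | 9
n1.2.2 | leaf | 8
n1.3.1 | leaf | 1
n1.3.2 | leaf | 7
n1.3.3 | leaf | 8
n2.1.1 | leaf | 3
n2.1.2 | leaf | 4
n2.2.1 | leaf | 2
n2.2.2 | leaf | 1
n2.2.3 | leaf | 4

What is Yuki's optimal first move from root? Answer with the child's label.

n2

n1.1 (Yuki): min(9, 0, 5) = 0
n1.2 (Yuki): min(9, 8) = 8
n1.3 (Yuki): min(1, 7, 8) = 1
n1 (Tomas): max(0, 8, 1) = 8
n2.1 (Yuki): min(3, 4) = 3
n2.2 (Yuki): min(2, 1, 4) = 1
n2 (Tomas): max(3, 1) = 3
root (Yuki): min(8, 3) = 3
Yuki at root wants the lowest of {n1=8, n2=3}, so chooses n2.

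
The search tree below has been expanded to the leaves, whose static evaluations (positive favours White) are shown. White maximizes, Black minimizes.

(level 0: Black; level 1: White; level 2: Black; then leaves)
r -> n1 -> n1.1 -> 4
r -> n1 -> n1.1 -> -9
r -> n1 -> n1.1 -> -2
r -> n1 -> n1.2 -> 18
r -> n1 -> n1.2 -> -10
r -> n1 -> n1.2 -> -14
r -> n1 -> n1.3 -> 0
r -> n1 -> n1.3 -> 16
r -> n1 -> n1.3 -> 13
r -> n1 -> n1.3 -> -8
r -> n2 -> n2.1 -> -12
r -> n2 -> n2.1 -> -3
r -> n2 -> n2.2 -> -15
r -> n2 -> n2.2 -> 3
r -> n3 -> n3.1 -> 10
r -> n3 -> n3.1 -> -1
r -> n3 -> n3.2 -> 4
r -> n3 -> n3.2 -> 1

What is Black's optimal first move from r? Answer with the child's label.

n2

n1.1 (Black): min(4, -9, -2) = -9
n1.2 (Black): min(18, -10, -14) = -14
n1.3 (Black): min(0, 16, 13, -8) = -8
n1 (White): max(-9, -14, -8) = -8
n2.1 (Black): min(-12, -3) = -12
n2.2 (Black): min(-15, 3) = -15
n2 (White): max(-12, -15) = -12
n3.1 (Black): min(10, -1) = -1
n3.2 (Black): min(4, 1) = 1
n3 (White): max(-1, 1) = 1
r (Black): min(-8, -12, 1) = -12
Black at r wants the lowest of {n1=-8, n2=-12, n3=1}, so chooses n2.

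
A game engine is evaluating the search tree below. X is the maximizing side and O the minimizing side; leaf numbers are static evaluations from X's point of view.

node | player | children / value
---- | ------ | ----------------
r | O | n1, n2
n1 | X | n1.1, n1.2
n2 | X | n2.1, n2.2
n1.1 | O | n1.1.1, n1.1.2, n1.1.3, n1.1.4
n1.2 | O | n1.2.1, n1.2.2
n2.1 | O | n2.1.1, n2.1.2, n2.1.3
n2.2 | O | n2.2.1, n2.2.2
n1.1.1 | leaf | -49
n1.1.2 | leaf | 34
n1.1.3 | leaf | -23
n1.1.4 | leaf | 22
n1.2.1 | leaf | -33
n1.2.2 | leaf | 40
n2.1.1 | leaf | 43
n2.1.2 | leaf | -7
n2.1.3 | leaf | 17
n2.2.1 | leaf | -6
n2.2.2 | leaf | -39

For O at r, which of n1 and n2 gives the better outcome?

n1

n1.1 (O): min(-49, 34, -23, 22) = -49
n1.2 (O): min(-33, 40) = -33
n1 (X): max(-49, -33) = -33
n2.1 (O): min(43, -7, 17) = -7
n2.2 (O): min(-6, -39) = -39
n2 (X): max(-7, -39) = -7
O prefers the lower value; n1=-33, n2=-7. n1 is better since -33 < -7.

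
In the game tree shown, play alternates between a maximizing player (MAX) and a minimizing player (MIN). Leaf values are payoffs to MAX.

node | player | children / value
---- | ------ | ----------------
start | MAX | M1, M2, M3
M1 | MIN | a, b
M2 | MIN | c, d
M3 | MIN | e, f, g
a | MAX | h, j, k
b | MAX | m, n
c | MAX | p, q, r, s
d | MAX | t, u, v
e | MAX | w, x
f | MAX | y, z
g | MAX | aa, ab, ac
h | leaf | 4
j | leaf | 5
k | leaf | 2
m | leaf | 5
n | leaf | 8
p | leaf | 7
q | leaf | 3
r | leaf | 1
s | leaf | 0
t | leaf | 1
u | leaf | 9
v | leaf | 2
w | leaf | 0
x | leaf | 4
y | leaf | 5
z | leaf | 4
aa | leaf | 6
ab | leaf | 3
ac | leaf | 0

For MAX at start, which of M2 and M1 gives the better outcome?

M2

c (MAX): max(7, 3, 1, 0) = 7
d (MAX): max(1, 9, 2) = 9
M2 (MIN): min(7, 9) = 7
a (MAX): max(4, 5, 2) = 5
b (MAX): max(5, 8) = 8
M1 (MIN): min(5, 8) = 5
MAX prefers the higher value; M2=7, M1=5. M2 is better since 7 > 5.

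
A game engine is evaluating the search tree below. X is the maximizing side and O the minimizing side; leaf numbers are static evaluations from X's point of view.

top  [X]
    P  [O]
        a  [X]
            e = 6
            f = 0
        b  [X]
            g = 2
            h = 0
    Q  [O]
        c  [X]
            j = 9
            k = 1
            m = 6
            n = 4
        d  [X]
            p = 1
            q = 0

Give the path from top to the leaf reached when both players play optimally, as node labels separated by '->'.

a (X): max(6, 0) = 6
b (X): max(2, 0) = 2
P (O): min(6, 2) = 2
c (X): max(9, 1, 6, 4) = 9
d (X): max(1, 0) = 1
Q (O): min(9, 1) = 1
top (X): max(2, 1) = 2
At top, X picks P (highest: 2).
At P, O picks b (lowest: 2).
At b, X picks g (highest: 2).
Terminal value 2.

top -> P -> b -> g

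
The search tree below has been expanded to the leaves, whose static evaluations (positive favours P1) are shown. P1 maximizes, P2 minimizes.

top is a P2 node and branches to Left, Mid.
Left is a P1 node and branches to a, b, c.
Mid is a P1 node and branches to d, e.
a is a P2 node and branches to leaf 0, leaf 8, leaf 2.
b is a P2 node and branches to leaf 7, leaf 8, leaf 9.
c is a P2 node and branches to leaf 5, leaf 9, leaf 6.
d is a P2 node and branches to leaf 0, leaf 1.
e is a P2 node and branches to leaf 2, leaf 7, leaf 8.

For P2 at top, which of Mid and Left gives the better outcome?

Mid

d (P2): min(0, 1) = 0
e (P2): min(2, 7, 8) = 2
Mid (P1): max(0, 2) = 2
a (P2): min(0, 8, 2) = 0
b (P2): min(7, 8, 9) = 7
c (P2): min(5, 9, 6) = 5
Left (P1): max(0, 7, 5) = 7
P2 prefers the lower value; Mid=2, Left=7. Mid is better since 2 < 7.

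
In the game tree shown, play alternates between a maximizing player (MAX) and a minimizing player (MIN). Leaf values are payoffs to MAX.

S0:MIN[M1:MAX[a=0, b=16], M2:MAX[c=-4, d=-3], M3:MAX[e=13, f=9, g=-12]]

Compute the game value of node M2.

M2 (MAX): max(-4, -3) = -3

-3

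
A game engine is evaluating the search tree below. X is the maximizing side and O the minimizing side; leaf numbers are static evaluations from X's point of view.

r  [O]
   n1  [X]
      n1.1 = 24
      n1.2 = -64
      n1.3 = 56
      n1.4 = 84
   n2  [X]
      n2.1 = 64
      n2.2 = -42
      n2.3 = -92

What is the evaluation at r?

64

n1 (X): max(24, -64, 56, 84) = 84
n2 (X): max(64, -42, -92) = 64
r (O): min(84, 64) = 64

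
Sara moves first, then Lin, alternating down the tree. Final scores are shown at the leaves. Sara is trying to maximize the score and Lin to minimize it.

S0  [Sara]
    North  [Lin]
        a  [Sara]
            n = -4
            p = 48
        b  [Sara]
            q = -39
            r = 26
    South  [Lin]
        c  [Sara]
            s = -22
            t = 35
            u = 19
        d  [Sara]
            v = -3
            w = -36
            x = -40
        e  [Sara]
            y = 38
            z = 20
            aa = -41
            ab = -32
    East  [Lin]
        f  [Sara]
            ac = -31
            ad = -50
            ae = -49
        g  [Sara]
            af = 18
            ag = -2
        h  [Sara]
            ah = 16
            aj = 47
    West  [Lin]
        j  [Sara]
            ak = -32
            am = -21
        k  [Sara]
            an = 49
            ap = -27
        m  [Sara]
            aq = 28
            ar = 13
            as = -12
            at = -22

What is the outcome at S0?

26

a (Sara): max(-4, 48) = 48
b (Sara): max(-39, 26) = 26
North (Lin): min(48, 26) = 26
c (Sara): max(-22, 35, 19) = 35
d (Sara): max(-3, -36, -40) = -3
e (Sara): max(38, 20, -41, -32) = 38
South (Lin): min(35, -3, 38) = -3
f (Sara): max(-31, -50, -49) = -31
g (Sara): max(18, -2) = 18
h (Sara): max(16, 47) = 47
East (Lin): min(-31, 18, 47) = -31
j (Sara): max(-32, -21) = -21
k (Sara): max(49, -27) = 49
m (Sara): max(28, 13, -12, -22) = 28
West (Lin): min(-21, 49, 28) = -21
S0 (Sara): max(26, -3, -31, -21) = 26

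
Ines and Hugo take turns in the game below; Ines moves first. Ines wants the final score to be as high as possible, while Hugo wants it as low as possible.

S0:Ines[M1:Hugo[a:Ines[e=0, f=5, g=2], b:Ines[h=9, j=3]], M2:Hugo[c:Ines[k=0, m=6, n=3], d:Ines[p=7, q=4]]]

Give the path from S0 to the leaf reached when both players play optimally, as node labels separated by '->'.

S0 -> M2 -> c -> m

a (Ines): max(0, 5, 2) = 5
b (Ines): max(9, 3) = 9
M1 (Hugo): min(5, 9) = 5
c (Ines): max(0, 6, 3) = 6
d (Ines): max(7, 4) = 7
M2 (Hugo): min(6, 7) = 6
S0 (Ines): max(5, 6) = 6
At S0, Ines picks M2 (highest: 6).
At M2, Hugo picks c (lowest: 6).
At c, Ines picks m (highest: 6).
Terminal value 6.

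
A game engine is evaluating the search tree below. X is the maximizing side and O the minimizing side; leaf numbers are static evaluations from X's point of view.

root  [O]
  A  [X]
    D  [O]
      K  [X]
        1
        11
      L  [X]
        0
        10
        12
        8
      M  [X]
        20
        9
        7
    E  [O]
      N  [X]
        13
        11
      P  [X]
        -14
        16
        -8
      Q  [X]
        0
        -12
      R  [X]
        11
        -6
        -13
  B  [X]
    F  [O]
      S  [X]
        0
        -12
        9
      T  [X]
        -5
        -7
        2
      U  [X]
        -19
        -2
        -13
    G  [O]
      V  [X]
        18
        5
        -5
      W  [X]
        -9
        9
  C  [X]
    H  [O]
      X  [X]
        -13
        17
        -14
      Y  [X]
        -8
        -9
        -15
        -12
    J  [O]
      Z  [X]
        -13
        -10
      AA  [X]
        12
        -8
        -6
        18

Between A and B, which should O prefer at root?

K (X): max(1, 11) = 11
L (X): max(0, 10, 12, 8) = 12
M (X): max(20, 9, 7) = 20
D (O): min(11, 12, 20) = 11
N (X): max(13, 11) = 13
P (X): max(-14, 16, -8) = 16
Q (X): max(0, -12) = 0
R (X): max(11, -6, -13) = 11
E (O): min(13, 16, 0, 11) = 0
A (X): max(11, 0) = 11
S (X): max(0, -12, 9) = 9
T (X): max(-5, -7, 2) = 2
U (X): max(-19, -2, -13) = -2
F (O): min(9, 2, -2) = -2
V (X): max(18, 5, -5) = 18
W (X): max(-9, 9) = 9
G (O): min(18, 9) = 9
B (X): max(-2, 9) = 9
O prefers the lower value; A=11, B=9. B is better since 9 < 11.

B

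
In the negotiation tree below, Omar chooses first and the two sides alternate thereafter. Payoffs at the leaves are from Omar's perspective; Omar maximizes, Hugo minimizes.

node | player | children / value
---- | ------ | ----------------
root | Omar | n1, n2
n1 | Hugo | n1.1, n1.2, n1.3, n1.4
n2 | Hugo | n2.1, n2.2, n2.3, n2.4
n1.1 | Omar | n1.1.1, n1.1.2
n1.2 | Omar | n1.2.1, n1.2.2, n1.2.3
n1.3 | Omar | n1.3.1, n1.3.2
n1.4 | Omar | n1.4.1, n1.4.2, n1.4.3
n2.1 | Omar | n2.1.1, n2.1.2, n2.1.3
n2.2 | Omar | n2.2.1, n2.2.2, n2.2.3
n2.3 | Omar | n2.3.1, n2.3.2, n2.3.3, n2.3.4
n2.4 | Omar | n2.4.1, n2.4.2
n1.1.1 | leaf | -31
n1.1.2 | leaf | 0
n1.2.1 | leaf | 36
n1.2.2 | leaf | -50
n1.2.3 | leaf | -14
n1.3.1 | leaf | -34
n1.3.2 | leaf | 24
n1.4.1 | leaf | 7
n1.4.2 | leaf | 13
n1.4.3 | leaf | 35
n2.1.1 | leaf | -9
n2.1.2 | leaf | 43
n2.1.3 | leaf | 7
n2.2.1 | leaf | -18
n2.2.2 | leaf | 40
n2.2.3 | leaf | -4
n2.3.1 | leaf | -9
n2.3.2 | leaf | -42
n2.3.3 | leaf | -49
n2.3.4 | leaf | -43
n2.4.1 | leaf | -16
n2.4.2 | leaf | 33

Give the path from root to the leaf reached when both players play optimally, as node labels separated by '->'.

n1.1 (Omar): max(-31, 0) = 0
n1.2 (Omar): max(36, -50, -14) = 36
n1.3 (Omar): max(-34, 24) = 24
n1.4 (Omar): max(7, 13, 35) = 35
n1 (Hugo): min(0, 36, 24, 35) = 0
n2.1 (Omar): max(-9, 43, 7) = 43
n2.2 (Omar): max(-18, 40, -4) = 40
n2.3 (Omar): max(-9, -42, -49, -43) = -9
n2.4 (Omar): max(-16, 33) = 33
n2 (Hugo): min(43, 40, -9, 33) = -9
root (Omar): max(0, -9) = 0
At root, Omar picks n1 (highest: 0).
At n1, Hugo picks n1.1 (lowest: 0).
At n1.1, Omar picks n1.1.2 (highest: 0).
Terminal value 0.

root -> n1 -> n1.1 -> n1.1.2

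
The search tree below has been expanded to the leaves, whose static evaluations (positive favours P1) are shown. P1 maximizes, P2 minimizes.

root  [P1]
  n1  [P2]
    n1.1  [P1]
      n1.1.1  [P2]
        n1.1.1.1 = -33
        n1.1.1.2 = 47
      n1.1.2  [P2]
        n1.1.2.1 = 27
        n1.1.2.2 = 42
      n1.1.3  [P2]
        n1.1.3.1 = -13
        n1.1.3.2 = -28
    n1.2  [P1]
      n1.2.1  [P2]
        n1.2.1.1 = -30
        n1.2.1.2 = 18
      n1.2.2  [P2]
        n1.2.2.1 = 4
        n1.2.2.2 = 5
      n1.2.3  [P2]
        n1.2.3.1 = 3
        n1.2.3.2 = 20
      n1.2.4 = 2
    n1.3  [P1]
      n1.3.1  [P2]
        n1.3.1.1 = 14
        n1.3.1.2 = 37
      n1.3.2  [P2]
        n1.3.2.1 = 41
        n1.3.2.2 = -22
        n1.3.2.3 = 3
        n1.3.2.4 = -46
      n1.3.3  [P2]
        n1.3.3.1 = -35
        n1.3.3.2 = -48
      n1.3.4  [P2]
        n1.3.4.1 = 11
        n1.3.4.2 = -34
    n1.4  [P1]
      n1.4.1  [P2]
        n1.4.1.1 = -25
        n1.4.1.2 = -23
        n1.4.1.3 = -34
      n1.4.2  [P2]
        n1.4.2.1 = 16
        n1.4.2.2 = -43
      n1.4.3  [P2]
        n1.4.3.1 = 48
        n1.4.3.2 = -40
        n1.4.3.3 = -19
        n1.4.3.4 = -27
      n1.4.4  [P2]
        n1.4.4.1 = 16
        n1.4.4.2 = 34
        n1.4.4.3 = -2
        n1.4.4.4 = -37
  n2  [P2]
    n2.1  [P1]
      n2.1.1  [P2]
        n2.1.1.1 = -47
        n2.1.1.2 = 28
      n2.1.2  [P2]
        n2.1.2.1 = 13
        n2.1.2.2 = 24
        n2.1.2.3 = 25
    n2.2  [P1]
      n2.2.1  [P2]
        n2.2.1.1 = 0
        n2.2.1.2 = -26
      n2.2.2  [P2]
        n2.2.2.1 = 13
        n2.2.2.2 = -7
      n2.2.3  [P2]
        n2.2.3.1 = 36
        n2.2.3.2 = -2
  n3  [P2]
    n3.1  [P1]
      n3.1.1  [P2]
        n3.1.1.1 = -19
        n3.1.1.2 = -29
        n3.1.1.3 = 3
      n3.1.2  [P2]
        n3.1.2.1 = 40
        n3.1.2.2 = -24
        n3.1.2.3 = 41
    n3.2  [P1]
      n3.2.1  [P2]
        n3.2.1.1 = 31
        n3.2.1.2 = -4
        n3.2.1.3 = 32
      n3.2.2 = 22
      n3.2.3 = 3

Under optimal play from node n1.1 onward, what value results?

27

n1.1.1 (P2): min(-33, 47) = -33
n1.1.2 (P2): min(27, 42) = 27
n1.1.3 (P2): min(-13, -28) = -28
n1.1 (P1): max(-33, 27, -28) = 27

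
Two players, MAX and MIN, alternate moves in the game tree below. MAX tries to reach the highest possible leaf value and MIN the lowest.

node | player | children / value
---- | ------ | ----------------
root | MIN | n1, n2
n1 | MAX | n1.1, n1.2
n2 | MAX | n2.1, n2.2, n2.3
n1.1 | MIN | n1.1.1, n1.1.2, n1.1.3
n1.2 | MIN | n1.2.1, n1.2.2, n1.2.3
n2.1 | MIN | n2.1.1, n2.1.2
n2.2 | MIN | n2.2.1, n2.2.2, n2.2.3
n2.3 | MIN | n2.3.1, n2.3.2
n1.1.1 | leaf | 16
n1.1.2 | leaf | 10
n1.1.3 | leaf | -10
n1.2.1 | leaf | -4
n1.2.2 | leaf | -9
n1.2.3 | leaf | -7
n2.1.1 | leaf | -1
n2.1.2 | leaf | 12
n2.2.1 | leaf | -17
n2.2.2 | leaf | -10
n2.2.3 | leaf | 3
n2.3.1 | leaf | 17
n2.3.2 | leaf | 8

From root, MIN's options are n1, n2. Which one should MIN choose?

n1.1 (MIN): min(16, 10, -10) = -10
n1.2 (MIN): min(-4, -9, -7) = -9
n1 (MAX): max(-10, -9) = -9
n2.1 (MIN): min(-1, 12) = -1
n2.2 (MIN): min(-17, -10, 3) = -17
n2.3 (MIN): min(17, 8) = 8
n2 (MAX): max(-1, -17, 8) = 8
root (MIN): min(-9, 8) = -9
MIN at root wants the lowest of {n1=-9, n2=8}, so chooses n1.

n1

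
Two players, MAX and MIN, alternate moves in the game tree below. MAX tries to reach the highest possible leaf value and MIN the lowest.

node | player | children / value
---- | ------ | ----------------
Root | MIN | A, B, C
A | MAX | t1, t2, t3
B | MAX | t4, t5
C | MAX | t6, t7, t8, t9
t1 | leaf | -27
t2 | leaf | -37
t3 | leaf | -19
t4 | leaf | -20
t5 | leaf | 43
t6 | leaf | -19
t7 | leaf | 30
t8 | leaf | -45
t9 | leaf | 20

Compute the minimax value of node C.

C (MAX): max(-19, 30, -45, 20) = 30

30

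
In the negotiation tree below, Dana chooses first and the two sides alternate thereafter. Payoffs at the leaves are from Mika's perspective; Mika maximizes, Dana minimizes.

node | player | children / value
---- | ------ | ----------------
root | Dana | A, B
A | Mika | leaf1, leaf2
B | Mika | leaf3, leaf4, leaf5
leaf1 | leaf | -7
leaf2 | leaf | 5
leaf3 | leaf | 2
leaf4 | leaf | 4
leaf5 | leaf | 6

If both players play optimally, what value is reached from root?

A (Mika): max(-7, 5) = 5
B (Mika): max(2, 4, 6) = 6
root (Dana): min(5, 6) = 5

5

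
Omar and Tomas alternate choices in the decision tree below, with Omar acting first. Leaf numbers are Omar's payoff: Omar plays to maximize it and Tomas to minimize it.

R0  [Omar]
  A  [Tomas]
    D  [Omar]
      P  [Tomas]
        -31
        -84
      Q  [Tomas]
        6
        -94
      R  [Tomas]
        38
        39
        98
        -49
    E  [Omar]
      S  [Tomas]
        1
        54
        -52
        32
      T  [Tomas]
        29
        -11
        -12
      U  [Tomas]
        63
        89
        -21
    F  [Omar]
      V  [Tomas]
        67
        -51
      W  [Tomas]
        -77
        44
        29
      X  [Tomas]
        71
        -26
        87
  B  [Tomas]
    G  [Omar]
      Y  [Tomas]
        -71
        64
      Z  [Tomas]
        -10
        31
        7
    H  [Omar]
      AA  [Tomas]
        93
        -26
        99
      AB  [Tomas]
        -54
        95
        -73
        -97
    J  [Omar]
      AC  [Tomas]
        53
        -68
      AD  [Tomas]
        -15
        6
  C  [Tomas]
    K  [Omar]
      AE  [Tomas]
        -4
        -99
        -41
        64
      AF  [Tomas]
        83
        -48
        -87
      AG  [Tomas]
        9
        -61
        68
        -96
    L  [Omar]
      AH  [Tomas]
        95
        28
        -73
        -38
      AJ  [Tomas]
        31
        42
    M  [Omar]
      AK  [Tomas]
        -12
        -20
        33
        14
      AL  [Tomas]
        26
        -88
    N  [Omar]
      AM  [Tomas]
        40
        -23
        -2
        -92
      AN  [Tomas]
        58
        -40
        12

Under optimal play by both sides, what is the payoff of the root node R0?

P (Tomas): min(-31, -84) = -84
Q (Tomas): min(6, -94) = -94
R (Tomas): min(38, 39, 98, -49) = -49
D (Omar): max(-84, -94, -49) = -49
S (Tomas): min(1, 54, -52, 32) = -52
T (Tomas): min(29, -11, -12) = -12
U (Tomas): min(63, 89, -21) = -21
E (Omar): max(-52, -12, -21) = -12
V (Tomas): min(67, -51) = -51
W (Tomas): min(-77, 44, 29) = -77
X (Tomas): min(71, -26, 87) = -26
F (Omar): max(-51, -77, -26) = -26
A (Tomas): min(-49, -12, -26) = -49
Y (Tomas): min(-71, 64) = -71
Z (Tomas): min(-10, 31, 7) = -10
G (Omar): max(-71, -10) = -10
AA (Tomas): min(93, -26, 99) = -26
AB (Tomas): min(-54, 95, -73, -97) = -97
H (Omar): max(-26, -97) = -26
AC (Tomas): min(53, -68) = -68
AD (Tomas): min(-15, 6) = -15
J (Omar): max(-68, -15) = -15
B (Tomas): min(-10, -26, -15) = -26
AE (Tomas): min(-4, -99, -41, 64) = -99
AF (Tomas): min(83, -48, -87) = -87
AG (Tomas): min(9, -61, 68, -96) = -96
K (Omar): max(-99, -87, -96) = -87
AH (Tomas): min(95, 28, -73, -38) = -73
AJ (Tomas): min(31, 42) = 31
L (Omar): max(-73, 31) = 31
AK (Tomas): min(-12, -20, 33, 14) = -20
AL (Tomas): min(26, -88) = -88
M (Omar): max(-20, -88) = -20
AM (Tomas): min(40, -23, -2, -92) = -92
AN (Tomas): min(58, -40, 12) = -40
N (Omar): max(-92, -40) = -40
C (Tomas): min(-87, 31, -20, -40) = -87
R0 (Omar): max(-49, -26, -87) = -26

-26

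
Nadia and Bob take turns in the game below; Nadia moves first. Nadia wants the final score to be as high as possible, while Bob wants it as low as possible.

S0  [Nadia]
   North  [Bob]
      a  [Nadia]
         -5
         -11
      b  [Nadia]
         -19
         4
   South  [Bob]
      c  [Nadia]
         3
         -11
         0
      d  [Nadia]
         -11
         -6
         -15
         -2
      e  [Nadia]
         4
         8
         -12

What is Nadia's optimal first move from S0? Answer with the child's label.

a (Nadia): max(-5, -11) = -5
b (Nadia): max(-19, 4) = 4
North (Bob): min(-5, 4) = -5
c (Nadia): max(3, -11, 0) = 3
d (Nadia): max(-11, -6, -15, -2) = -2
e (Nadia): max(4, 8, -12) = 8
South (Bob): min(3, -2, 8) = -2
S0 (Nadia): max(-5, -2) = -2
Nadia at S0 wants the highest of {North=-5, South=-2}, so chooses South.

South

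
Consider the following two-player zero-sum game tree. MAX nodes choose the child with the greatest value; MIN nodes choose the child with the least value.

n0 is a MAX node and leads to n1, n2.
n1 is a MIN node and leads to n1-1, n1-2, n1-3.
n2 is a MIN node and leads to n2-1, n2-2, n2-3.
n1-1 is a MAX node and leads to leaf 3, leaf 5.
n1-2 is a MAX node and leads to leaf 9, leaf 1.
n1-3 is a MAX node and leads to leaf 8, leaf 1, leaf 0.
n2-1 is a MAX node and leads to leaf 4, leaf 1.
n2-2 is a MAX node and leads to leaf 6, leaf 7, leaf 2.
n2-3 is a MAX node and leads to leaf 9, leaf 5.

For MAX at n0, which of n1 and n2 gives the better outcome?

n1

n1-1 (MAX): max(3, 5) = 5
n1-2 (MAX): max(9, 1) = 9
n1-3 (MAX): max(8, 1, 0) = 8
n1 (MIN): min(5, 9, 8) = 5
n2-1 (MAX): max(4, 1) = 4
n2-2 (MAX): max(6, 7, 2) = 7
n2-3 (MAX): max(9, 5) = 9
n2 (MIN): min(4, 7, 9) = 4
MAX prefers the higher value; n1=5, n2=4. n1 is better since 5 > 4.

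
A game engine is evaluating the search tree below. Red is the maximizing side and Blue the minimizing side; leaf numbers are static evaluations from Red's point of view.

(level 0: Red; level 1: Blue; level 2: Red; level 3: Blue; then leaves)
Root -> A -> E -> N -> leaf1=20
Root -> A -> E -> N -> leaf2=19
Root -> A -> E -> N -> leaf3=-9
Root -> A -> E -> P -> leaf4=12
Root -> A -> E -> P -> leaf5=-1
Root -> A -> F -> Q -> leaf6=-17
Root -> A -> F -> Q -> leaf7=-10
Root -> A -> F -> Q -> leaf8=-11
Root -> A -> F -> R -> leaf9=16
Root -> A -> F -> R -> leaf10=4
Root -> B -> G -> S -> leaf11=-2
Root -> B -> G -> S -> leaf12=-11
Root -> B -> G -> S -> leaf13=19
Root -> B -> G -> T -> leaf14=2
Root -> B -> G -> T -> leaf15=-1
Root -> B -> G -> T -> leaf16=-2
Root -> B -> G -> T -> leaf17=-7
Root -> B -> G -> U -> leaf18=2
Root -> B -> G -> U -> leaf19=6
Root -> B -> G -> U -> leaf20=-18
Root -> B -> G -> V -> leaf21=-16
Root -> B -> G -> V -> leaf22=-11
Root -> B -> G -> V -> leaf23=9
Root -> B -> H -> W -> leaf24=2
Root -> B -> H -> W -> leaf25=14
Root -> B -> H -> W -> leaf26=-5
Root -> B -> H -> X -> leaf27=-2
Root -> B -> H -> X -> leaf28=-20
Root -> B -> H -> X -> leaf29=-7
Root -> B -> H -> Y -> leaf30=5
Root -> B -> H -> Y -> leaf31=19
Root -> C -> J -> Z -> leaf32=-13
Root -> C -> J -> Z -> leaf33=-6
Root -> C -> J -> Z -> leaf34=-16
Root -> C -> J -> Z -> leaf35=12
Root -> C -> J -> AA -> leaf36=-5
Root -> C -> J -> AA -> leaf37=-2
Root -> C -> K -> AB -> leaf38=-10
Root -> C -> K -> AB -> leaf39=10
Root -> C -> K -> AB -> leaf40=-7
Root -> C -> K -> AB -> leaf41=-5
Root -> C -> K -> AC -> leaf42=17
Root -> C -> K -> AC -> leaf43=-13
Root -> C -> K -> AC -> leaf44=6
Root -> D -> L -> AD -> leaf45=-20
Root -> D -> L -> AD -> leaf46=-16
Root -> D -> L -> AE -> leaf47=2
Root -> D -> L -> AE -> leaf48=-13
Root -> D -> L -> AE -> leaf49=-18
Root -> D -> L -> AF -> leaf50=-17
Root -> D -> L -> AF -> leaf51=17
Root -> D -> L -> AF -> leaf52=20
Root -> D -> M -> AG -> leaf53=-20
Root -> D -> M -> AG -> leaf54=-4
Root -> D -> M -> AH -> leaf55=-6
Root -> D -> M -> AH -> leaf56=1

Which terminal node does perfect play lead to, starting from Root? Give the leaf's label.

leaf5

N (Blue): min(20, 19, -9) = -9
P (Blue): min(12, -1) = -1
E (Red): max(-9, -1) = -1
Q (Blue): min(-17, -10, -11) = -17
R (Blue): min(16, 4) = 4
F (Red): max(-17, 4) = 4
A (Blue): min(-1, 4) = -1
S (Blue): min(-2, -11, 19) = -11
T (Blue): min(2, -1, -2, -7) = -7
U (Blue): min(2, 6, -18) = -18
V (Blue): min(-16, -11, 9) = -16
G (Red): max(-11, -7, -18, -16) = -7
W (Blue): min(2, 14, -5) = -5
X (Blue): min(-2, -20, -7) = -20
Y (Blue): min(5, 19) = 5
H (Red): max(-5, -20, 5) = 5
B (Blue): min(-7, 5) = -7
Z (Blue): min(-13, -6, -16, 12) = -16
AA (Blue): min(-5, -2) = -5
J (Red): max(-16, -5) = -5
AB (Blue): min(-10, 10, -7, -5) = -10
AC (Blue): min(17, -13, 6) = -13
K (Red): max(-10, -13) = -10
C (Blue): min(-5, -10) = -10
AD (Blue): min(-20, -16) = -20
AE (Blue): min(2, -13, -18) = -18
AF (Blue): min(-17, 17, 20) = -17
L (Red): max(-20, -18, -17) = -17
AG (Blue): min(-20, -4) = -20
AH (Blue): min(-6, 1) = -6
M (Red): max(-20, -6) = -6
D (Blue): min(-17, -6) = -17
Root (Red): max(-1, -7, -10, -17) = -1
At Root, Red picks A (highest: -1).
At A, Blue picks E (lowest: -1).
At E, Red picks P (highest: -1).
At P, Blue picks leaf5 (lowest: -1).
Terminal value -1.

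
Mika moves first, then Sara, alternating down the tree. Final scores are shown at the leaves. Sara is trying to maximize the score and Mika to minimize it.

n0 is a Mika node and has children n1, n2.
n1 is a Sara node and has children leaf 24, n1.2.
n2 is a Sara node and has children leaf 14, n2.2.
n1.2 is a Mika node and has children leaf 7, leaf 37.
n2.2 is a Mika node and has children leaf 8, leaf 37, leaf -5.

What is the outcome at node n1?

n1.2 (Mika): min(7, 37) = 7
n1 (Sara): max(24, 7) = 24

24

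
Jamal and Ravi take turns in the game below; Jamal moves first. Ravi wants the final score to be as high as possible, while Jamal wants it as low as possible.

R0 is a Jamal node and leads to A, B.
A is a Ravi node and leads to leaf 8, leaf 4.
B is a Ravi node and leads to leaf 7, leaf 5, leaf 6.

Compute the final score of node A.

A (Ravi): max(8, 4) = 8

8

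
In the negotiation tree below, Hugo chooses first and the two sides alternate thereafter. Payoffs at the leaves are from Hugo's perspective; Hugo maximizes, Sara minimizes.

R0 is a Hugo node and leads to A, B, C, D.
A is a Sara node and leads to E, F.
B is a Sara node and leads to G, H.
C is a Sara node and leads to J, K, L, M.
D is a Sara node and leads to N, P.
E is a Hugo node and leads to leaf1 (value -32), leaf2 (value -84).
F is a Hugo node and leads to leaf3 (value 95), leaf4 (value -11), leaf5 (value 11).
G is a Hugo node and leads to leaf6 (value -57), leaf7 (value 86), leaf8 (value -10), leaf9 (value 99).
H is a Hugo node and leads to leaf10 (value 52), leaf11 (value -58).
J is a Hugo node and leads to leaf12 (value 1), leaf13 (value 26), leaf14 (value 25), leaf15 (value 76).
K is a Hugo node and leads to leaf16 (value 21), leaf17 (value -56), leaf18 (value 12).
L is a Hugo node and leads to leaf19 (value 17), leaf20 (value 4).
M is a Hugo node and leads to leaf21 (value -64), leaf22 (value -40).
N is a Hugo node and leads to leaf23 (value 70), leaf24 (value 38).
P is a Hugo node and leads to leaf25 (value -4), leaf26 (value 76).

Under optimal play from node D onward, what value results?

70

N (Hugo): max(70, 38) = 70
P (Hugo): max(-4, 76) = 76
D (Sara): min(70, 76) = 70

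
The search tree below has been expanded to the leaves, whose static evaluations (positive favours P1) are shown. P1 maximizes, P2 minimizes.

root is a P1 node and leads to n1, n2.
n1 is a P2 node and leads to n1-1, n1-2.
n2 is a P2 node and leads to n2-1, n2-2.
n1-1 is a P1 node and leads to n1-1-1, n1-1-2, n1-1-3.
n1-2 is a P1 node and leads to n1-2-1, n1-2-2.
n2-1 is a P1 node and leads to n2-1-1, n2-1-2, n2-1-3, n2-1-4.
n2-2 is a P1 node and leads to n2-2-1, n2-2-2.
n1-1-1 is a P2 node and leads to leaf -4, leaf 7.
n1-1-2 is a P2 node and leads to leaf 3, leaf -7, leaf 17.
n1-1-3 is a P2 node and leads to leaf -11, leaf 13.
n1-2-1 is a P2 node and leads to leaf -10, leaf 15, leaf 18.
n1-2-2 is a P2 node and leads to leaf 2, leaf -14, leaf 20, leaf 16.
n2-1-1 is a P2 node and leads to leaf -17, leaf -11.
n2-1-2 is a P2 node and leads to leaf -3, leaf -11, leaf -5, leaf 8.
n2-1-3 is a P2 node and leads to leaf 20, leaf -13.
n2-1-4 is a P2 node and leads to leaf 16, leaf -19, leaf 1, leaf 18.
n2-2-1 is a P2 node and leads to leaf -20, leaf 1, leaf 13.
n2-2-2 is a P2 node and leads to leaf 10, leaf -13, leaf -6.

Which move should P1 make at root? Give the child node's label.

n1

n1-1-1 (P2): min(-4, 7) = -4
n1-1-2 (P2): min(3, -7, 17) = -7
n1-1-3 (P2): min(-11, 13) = -11
n1-1 (P1): max(-4, -7, -11) = -4
n1-2-1 (P2): min(-10, 15, 18) = -10
n1-2-2 (P2): min(2, -14, 20, 16) = -14
n1-2 (P1): max(-10, -14) = -10
n1 (P2): min(-4, -10) = -10
n2-1-1 (P2): min(-17, -11) = -17
n2-1-2 (P2): min(-3, -11, -5, 8) = -11
n2-1-3 (P2): min(20, -13) = -13
n2-1-4 (P2): min(16, -19, 1, 18) = -19
n2-1 (P1): max(-17, -11, -13, -19) = -11
n2-2-1 (P2): min(-20, 1, 13) = -20
n2-2-2 (P2): min(10, -13, -6) = -13
n2-2 (P1): max(-20, -13) = -13
n2 (P2): min(-11, -13) = -13
root (P1): max(-10, -13) = -10
P1 at root wants the highest of {n1=-10, n2=-13}, so chooses n1.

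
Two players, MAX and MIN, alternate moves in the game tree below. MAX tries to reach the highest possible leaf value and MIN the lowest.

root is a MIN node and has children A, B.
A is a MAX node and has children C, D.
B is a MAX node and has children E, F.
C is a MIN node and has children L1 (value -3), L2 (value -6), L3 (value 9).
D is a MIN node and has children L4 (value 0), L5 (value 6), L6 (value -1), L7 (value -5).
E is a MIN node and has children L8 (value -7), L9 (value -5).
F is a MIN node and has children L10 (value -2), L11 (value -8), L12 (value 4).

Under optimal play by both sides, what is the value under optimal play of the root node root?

-7

C (MIN): min(-3, -6, 9) = -6
D (MIN): min(0, 6, -1, -5) = -5
A (MAX): max(-6, -5) = -5
E (MIN): min(-7, -5) = -7
F (MIN): min(-2, -8, 4) = -8
B (MAX): max(-7, -8) = -7
root (MIN): min(-5, -7) = -7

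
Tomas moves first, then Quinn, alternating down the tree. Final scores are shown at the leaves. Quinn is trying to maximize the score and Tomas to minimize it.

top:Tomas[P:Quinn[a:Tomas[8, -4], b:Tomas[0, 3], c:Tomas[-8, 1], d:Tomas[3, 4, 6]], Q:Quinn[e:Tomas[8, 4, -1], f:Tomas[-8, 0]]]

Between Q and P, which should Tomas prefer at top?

e (Tomas): min(8, 4, -1) = -1
f (Tomas): min(-8, 0) = -8
Q (Quinn): max(-1, -8) = -1
a (Tomas): min(8, -4) = -4
b (Tomas): min(0, 3) = 0
c (Tomas): min(-8, 1) = -8
d (Tomas): min(3, 4, 6) = 3
P (Quinn): max(-4, 0, -8, 3) = 3
Tomas prefers the lower value; Q=-1, P=3. Q is better since -1 < 3.

Q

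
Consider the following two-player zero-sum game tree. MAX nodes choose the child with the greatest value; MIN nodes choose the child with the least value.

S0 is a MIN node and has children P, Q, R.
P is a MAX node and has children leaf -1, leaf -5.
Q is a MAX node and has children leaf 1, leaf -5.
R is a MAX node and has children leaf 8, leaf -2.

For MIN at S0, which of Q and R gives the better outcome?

Q (MAX): max(1, -5) = 1
R (MAX): max(8, -2) = 8
MIN prefers the lower value; Q=1, R=8. Q is better since 1 < 8.

Q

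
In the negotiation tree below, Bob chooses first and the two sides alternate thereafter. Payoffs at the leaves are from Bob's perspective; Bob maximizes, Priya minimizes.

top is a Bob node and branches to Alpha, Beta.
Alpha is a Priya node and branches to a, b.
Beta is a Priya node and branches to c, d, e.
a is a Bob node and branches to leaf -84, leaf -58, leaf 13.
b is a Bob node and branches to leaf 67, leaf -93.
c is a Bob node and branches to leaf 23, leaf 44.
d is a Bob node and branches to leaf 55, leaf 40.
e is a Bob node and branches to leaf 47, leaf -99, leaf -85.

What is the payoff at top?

a (Bob): max(-84, -58, 13) = 13
b (Bob): max(67, -93) = 67
Alpha (Priya): min(13, 67) = 13
c (Bob): max(23, 44) = 44
d (Bob): max(55, 40) = 55
e (Bob): max(47, -99, -85) = 47
Beta (Priya): min(44, 55, 47) = 44
top (Bob): max(13, 44) = 44

44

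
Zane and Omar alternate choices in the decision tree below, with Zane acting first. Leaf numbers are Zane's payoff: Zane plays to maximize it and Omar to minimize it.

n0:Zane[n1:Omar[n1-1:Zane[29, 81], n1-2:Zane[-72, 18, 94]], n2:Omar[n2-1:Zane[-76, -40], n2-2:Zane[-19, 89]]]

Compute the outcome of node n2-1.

n2-1 (Zane): max(-76, -40) = -40

-40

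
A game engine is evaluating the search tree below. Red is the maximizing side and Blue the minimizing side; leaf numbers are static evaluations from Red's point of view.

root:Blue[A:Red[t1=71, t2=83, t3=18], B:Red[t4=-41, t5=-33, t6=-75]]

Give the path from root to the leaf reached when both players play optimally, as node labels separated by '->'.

A (Red): max(71, 83, 18) = 83
B (Red): max(-41, -33, -75) = -33
root (Blue): min(83, -33) = -33
At root, Blue picks B (lowest: -33).
At B, Red picks t5 (highest: -33).
Terminal value -33.

root -> B -> t5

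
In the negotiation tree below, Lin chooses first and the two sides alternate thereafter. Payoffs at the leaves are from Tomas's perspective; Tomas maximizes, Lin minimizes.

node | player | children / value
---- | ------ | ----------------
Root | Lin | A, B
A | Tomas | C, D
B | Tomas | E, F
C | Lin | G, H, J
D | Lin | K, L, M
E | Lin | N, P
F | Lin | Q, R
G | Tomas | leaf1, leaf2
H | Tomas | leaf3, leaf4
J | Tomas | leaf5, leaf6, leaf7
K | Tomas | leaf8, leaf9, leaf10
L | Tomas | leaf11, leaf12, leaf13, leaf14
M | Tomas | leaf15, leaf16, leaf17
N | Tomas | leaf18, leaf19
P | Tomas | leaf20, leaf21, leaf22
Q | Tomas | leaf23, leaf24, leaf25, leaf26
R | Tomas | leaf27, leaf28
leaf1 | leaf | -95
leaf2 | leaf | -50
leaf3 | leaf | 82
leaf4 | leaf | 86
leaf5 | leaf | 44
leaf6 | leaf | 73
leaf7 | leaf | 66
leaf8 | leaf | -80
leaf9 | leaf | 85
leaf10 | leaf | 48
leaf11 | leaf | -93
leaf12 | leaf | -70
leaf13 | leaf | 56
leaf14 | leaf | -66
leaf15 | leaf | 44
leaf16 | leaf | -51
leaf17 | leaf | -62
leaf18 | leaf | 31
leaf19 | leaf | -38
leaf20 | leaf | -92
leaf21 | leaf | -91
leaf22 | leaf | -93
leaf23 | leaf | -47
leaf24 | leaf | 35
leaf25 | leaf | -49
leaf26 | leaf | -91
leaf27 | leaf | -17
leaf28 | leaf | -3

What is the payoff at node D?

K (Tomas): max(-80, 85, 48) = 85
L (Tomas): max(-93, -70, 56, -66) = 56
M (Tomas): max(44, -51, -62) = 44
D (Lin): min(85, 56, 44) = 44

44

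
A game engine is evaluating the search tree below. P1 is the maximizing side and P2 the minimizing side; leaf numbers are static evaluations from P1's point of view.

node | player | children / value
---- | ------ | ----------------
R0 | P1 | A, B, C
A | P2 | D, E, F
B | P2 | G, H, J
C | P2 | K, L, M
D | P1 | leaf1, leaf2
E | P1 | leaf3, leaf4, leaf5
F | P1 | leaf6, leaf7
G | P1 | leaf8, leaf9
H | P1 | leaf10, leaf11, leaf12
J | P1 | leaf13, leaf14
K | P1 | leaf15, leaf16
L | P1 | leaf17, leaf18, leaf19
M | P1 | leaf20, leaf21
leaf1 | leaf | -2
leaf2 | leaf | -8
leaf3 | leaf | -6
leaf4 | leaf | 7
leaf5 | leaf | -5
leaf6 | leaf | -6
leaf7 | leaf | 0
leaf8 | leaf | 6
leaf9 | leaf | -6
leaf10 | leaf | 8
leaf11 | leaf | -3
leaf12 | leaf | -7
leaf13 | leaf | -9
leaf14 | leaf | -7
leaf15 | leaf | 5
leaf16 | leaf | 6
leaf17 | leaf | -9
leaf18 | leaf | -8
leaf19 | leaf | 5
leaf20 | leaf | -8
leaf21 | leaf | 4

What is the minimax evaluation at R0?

4

D (P1): max(-2, -8) = -2
E (P1): max(-6, 7, -5) = 7
F (P1): max(-6, 0) = 0
A (P2): min(-2, 7, 0) = -2
G (P1): max(6, -6) = 6
H (P1): max(8, -3, -7) = 8
J (P1): max(-9, -7) = -7
B (P2): min(6, 8, -7) = -7
K (P1): max(5, 6) = 6
L (P1): max(-9, -8, 5) = 5
M (P1): max(-8, 4) = 4
C (P2): min(6, 5, 4) = 4
R0 (P1): max(-2, -7, 4) = 4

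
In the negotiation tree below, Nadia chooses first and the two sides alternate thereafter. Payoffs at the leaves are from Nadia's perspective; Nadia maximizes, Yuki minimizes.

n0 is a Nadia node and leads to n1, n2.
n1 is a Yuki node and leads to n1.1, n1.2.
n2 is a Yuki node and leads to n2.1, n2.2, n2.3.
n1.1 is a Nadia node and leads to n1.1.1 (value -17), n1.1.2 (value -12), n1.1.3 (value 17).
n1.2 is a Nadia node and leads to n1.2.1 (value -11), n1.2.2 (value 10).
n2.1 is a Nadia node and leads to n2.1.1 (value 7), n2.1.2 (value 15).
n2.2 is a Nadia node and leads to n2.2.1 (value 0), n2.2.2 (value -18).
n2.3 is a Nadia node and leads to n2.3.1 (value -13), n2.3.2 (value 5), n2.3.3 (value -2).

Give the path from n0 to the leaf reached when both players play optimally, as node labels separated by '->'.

n0 -> n1 -> n1.2 -> n1.2.2

n1.1 (Nadia): max(-17, -12, 17) = 17
n1.2 (Nadia): max(-11, 10) = 10
n1 (Yuki): min(17, 10) = 10
n2.1 (Nadia): max(7, 15) = 15
n2.2 (Nadia): max(0, -18) = 0
n2.3 (Nadia): max(-13, 5, -2) = 5
n2 (Yuki): min(15, 0, 5) = 0
n0 (Nadia): max(10, 0) = 10
At n0, Nadia picks n1 (highest: 10).
At n1, Yuki picks n1.2 (lowest: 10).
At n1.2, Nadia picks n1.2.2 (highest: 10).
Terminal value 10.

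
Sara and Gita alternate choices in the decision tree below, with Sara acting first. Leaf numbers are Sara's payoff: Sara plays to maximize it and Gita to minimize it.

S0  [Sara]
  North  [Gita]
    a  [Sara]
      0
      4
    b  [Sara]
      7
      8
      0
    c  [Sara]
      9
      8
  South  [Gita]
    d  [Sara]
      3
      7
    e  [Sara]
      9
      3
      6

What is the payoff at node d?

d (Sara): max(3, 7) = 7

7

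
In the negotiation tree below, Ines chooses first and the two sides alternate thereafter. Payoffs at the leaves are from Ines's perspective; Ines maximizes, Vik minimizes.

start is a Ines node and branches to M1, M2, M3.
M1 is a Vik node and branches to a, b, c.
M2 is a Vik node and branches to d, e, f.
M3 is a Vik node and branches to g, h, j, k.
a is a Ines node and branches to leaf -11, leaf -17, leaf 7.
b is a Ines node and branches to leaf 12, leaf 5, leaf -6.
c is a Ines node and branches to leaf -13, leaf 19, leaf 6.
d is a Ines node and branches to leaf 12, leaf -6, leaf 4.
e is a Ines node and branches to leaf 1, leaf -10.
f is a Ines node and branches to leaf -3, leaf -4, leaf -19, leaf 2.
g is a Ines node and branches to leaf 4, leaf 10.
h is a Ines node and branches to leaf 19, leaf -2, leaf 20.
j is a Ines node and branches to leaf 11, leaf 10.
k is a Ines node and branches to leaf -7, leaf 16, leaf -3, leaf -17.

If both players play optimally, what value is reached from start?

a (Ines): max(-11, -17, 7) = 7
b (Ines): max(12, 5, -6) = 12
c (Ines): max(-13, 19, 6) = 19
M1 (Vik): min(7, 12, 19) = 7
d (Ines): max(12, -6, 4) = 12
e (Ines): max(1, -10) = 1
f (Ines): max(-3, -4, -19, 2) = 2
M2 (Vik): min(12, 1, 2) = 1
g (Ines): max(4, 10) = 10
h (Ines): max(19, -2, 20) = 20
j (Ines): max(11, 10) = 11
k (Ines): max(-7, 16, -3, -17) = 16
M3 (Vik): min(10, 20, 11, 16) = 10
start (Ines): max(7, 1, 10) = 10

10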